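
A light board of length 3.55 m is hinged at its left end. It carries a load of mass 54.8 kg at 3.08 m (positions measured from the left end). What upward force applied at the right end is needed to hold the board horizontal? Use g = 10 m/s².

About the left end:
Load: 54.8 × 10 = 548 N down at 3.08 m → arm 3.08 m, τ = 548 × 3.08 = 1688 N·m clockwise.
Net moment of the loads = 1688 N·m clockwise.
The upward force F acts at the right end, arm 3.55 m, giving F × 3.55 counterclockwise.
Balancing moments: F × 3.55 = 1688, giving F = 1688 / 3.55 = 475 N.

F ≈ 475 N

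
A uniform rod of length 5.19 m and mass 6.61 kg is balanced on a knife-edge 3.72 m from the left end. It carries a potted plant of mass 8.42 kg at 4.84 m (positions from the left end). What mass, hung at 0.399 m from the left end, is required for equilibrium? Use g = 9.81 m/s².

About the knife-edge (at 3.72 m from the left end):
Beam weight: 6.61 × 9.81 = 64.84 N down at 2.595 m → arm 1.125 m, τ = 64.84 × 1.125 = 72.95 N·m counterclockwise.
Potted plant: 8.42 × 9.81 = 82.6 N down at 4.84 m → arm 1.12 m, τ = 82.6 × 1.12 = 92.51 N·m clockwise.
Net moment of known loads = 19.56 N·m clockwise.
An unknown mass m at 0.399 m has arm 3.321 m; its moment is m·g·3.321 counterclockwise.
Στ = 0 ⇒ m × 9.81 × 3.321 = 19.56 ⇒ m = 19.56 / (9.81 × 3.321) = 0.6 kg.

m ≈ 0.6 kg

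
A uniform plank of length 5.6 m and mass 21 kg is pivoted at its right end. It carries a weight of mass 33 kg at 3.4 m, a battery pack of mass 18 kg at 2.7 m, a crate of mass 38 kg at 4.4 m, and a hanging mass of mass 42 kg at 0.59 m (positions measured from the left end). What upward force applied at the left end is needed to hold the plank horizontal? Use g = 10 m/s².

Choose the right end as the axis so the unknown pivot reaction has zero arm there.
Beam weight: 21 × 10 = 210 N down at 2.8 m → arm 2.8 m, τ = 210 × 2.8 = 588 N·m counterclockwise.
Weight: 33 × 10 = 330 N down at 3.4 m → arm 2.2 m, τ = 330 × 2.2 = 726 N·m counterclockwise.
Battery pack: 18 × 10 = 180 N down at 2.7 m → arm 2.9 m, τ = 180 × 2.9 = 522 N·m counterclockwise.
Crate: 38 × 10 = 380 N down at 4.4 m → arm 1.2 m, τ = 380 × 1.2 = 456 N·m counterclockwise.
Hanging mass: 42 × 10 = 420 N down at 0.59 m → arm 5.01 m, τ = 420 × 5.01 = 2104 N·m counterclockwise.
Net moment of the loads = 4396 N·m counterclockwise.
The upward force F acts at the left end, arm 5.6 m, giving F × 5.6 clockwise.
Setting net torque to zero: F × 5.6 = 4396 → F = 4396 / 5.6 = 785 N.

F ≈ 785 N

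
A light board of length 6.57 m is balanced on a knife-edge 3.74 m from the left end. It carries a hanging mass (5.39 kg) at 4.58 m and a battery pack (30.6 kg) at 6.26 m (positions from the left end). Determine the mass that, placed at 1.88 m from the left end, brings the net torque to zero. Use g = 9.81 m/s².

m ≈ 43.9 kg

About the knife-edge (at 3.74 m from the left end):
Hanging mass: 5.39 × 9.81 = 52.88 N down at 4.58 m → arm 0.84 m, τ = 52.88 × 0.84 = 44.42 N·m clockwise.
Battery pack: 30.6 × 9.81 = 300.2 N down at 6.26 m → arm 2.52 m, τ = 300.2 × 2.52 = 756.5 N·m clockwise.
Net moment of known loads = 800.9 N·m clockwise.
An unknown mass m at 1.88 m has arm 1.86 m; its moment is m·g·1.86 counterclockwise.
For rotational equilibrium, m × 9.81 × 1.86 = 800.9, so m = 800.9 / (9.81 × 1.86) = 43.9 kg.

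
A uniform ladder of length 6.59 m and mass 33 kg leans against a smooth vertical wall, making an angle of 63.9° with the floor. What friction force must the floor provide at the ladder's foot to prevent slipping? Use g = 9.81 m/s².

Choose the foot of the ladder as the axis so the floor normal and friction both act there and drop out.
Ladder weight 33×9.81 = 323.7 N acts at 3.295 m along the ladder; its horizontal arm is 3.295·cos63.9° = 1.45 m → τ = 469.4 N·m clockwise.
Wall normal N acts horizontally at the top; its moment arm is the height L sinθ = 6.59·sin63.9° = 5.918 m, counterclockwise.
Στ = 0 ⇒ N × 5.918 = 469.4 ⇒ N = 79.3 N.
ΣFx = 0: friction at the foot balances the wall's push, so f = N_wall = 79.3 N.

f ≈ 79.3 N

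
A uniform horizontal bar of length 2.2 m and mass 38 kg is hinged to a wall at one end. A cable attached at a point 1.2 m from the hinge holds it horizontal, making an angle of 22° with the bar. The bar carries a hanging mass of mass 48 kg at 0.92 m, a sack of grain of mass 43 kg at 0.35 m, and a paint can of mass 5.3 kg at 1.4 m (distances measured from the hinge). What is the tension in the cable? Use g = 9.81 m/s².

T ≈ 2370 N

About the hinge:
Beam weight: 38 × 9.81 = 372.8 N down at 1.1 m → arm 1.1 m, τ = 372.8 × 1.1 = 410.1 N·m clockwise.
Hanging mass: 48 × 9.81 = 470.9 N down at 0.92 m → arm 0.92 m, τ = 470.9 × 0.92 = 433.2 N·m clockwise.
Sack of grain: 43 × 9.81 = 421.8 N down at 0.35 m → arm 0.35 m, τ = 421.8 × 0.35 = 147.6 N·m clockwise.
Paint can: 5.3 × 9.81 = 51.99 N down at 1.4 m → arm 1.4 m, τ = 51.99 × 1.4 = 72.79 N·m clockwise.
Total clockwise load moment = 1064 N·m.
The cable tension T acts at 1.2 m; only its component perpendicular to the bar, T sinθ, produces torque. sin 22° = 0.3746.
For rotational equilibrium, T × 1.2 × 0.3746 = 1064, so T = 1064 / 0.4495 = 2370 N.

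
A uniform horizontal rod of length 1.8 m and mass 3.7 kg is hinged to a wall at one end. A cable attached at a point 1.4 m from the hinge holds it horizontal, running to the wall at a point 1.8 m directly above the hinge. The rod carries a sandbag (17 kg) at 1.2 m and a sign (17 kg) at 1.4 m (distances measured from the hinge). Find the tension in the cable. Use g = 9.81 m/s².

Taking torques about the hinge:
Beam weight: 3.7 × 9.81 = 36.3 N down at 0.9 m → arm 0.9 m, τ = 36.3 × 0.9 = 32.67 N·m clockwise.
Sandbag: 17 × 9.81 = 166.8 N down at 1.2 m → arm 1.2 m, τ = 166.8 × 1.2 = 200.2 N·m clockwise.
Sign: 17 × 9.81 = 166.8 N down at 1.4 m → arm 1.4 m, τ = 166.8 × 1.4 = 233.5 N·m clockwise.
Total clockwise load moment = 466.4 N·m.
The cable tension T acts at 1.4 m; only its component perpendicular to the rod, T sinθ, produces torque. sinθ = h/√(h²+d²) = 1.8/√(1.8²+1.4²) = 0.7894.
Balancing moments: T × 1.4 × 0.7894 = 466.4, giving T = 466.4 / 1.105 = 422 N.

T ≈ 422 N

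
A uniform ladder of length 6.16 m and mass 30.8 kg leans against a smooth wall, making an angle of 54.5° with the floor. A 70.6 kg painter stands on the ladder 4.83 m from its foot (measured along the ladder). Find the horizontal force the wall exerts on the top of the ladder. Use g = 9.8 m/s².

N_wall ≈ 495 N

About the foot of the ladder:
Ladder weight 30.8×9.8 = 301.8 N acts at 3.08 m along the ladder; its horizontal arm is 3.08·cos54.5° = 1.789 m → τ = 539.9 N·m clockwise.
Painter: 70.6×9.8 = 691.9 N at 4.83 m → arm 2.805 m → τ = 1941 N·m clockwise.
Wall normal N acts horizontally at the top; its moment arm is the height L sinθ = 6.16·sin54.5° = 5.015 m, counterclockwise.
For rotational equilibrium, N × 5.015 = 2481, so N = 495 N.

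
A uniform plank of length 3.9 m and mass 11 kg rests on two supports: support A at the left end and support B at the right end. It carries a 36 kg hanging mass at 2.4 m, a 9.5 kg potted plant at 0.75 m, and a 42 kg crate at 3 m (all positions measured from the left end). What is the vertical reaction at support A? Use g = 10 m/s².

R_A ≈ 367 N

Sum moments about support B (its reaction then has zero moment arm).
Beam weight: 11 × 10 = 110 N down at 1.95 m → arm 1.95 m, τ = 110 × 1.95 = 214.5 N·m counterclockwise.
Hanging mass: 36 × 10 = 360 N down at 2.4 m → arm 1.5 m, τ = 360 × 1.5 = 540 N·m counterclockwise.
Potted plant: 9.5 × 10 = 95 N down at 0.75 m → arm 3.15 m, τ = 95 × 3.15 = 299.2 N·m counterclockwise.
Crate: 42 × 10 = 420 N down at 3 m → arm 0.9 m, τ = 420 × 0.9 = 378 N·m counterclockwise.
Net load moment about support B = 1432 N·m counterclockwise.
Reaction R at support A is upward at 0 m, arm 3.9 m → moment R × 3.9 clockwise.
Στ = 0 ⇒ R × 3.9 = 1432 ⇒ R = 367 N.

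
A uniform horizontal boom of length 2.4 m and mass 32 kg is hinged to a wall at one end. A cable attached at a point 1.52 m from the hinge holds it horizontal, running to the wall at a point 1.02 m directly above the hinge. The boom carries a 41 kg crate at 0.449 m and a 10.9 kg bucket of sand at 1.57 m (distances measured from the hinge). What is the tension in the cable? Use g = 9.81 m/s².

T ≈ 856 N

Take moments about the hinge.
Beam weight: 32 × 9.81 = 313.9 N down at 1.2 m → arm 1.2 m, τ = 313.9 × 1.2 = 376.7 N·m clockwise.
Crate: 41 × 9.81 = 402.2 N down at 0.449 m → arm 0.449 m, τ = 402.2 × 0.449 = 180.6 N·m clockwise.
Bucket of sand: 10.9 × 9.81 = 106.9 N down at 1.57 m → arm 1.57 m, τ = 106.9 × 1.57 = 167.8 N·m clockwise.
Total clockwise load moment = 725.1 N·m.
The cable tension T acts at 1.52 m; only its component perpendicular to the boom, T sinθ, produces torque. sinθ = h/√(h²+d²) = 1.02/√(1.02²+1.52²) = 0.5572.
For rotational equilibrium, T × 1.52 × 0.5572 = 725.1, so T = 725.1 / 0.8469 = 856 N.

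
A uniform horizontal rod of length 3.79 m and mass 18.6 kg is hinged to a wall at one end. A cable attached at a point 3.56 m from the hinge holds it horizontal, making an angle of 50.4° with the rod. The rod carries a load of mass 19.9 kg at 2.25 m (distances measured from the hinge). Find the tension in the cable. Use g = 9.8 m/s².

About the hinge:
Beam weight: 18.6 × 9.8 = 182.3 N down at 1.895 m → arm 1.895 m, τ = 182.3 × 1.895 = 345.5 N·m clockwise.
Load: 19.9 × 9.8 = 195 N down at 2.25 m → arm 2.25 m, τ = 195 × 2.25 = 438.8 N·m clockwise.
Total clockwise load moment = 784.3 N·m.
The cable tension T acts at 3.56 m; only its component perpendicular to the rod, T sinθ, produces torque. sin 50.4° = 0.7705.
Στ = 0 ⇒ T × 3.56 × 0.7705 = 784.3 ⇒ T = 784.3 / 2.743 = 286 N.

T ≈ 286 N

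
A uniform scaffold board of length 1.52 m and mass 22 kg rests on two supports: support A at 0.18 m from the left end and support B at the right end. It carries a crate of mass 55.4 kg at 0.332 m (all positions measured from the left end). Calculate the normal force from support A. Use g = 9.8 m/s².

Sum moments about support B (its reaction then has zero moment arm).
Beam weight: 22 × 9.8 = 215.6 N down at 0.76 m → arm 0.76 m, τ = 215.6 × 0.76 = 163.9 N·m counterclockwise.
Crate: 55.4 × 9.8 = 542.9 N down at 0.332 m → arm 1.188 m, τ = 542.9 × 1.188 = 645 N·m counterclockwise.
Net load moment about support B = 808.9 N·m counterclockwise.
Reaction R at support A is upward at 0.18 m, arm 1.34 m → moment R × 1.34 clockwise.
Balancing moments: R × 1.34 = 808.9, giving R = 604 N.

R_A ≈ 604 N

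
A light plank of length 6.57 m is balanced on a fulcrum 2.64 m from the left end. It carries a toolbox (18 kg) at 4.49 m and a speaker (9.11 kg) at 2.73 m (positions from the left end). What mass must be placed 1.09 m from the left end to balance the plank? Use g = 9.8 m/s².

m ≈ 22 kg

About the fulcrum (at 2.64 m from the left end):
Toolbox: 18 × 9.8 = 176.4 N down at 4.49 m → arm 1.85 m, τ = 176.4 × 1.85 = 326.3 N·m clockwise.
Speaker: 9.11 × 9.8 = 89.28 N down at 2.73 m → arm 0.09 m, τ = 89.28 × 0.09 = 8.035 N·m clockwise.
Net moment of known loads = 334.3 N·m clockwise.
An unknown mass m at 1.09 m has arm 1.55 m; its moment is m·g·1.55 counterclockwise.
Στ = 0 ⇒ m × 9.8 × 1.55 = 334.3 ⇒ m = 334.3 / (9.8 × 1.55) = 22 kg.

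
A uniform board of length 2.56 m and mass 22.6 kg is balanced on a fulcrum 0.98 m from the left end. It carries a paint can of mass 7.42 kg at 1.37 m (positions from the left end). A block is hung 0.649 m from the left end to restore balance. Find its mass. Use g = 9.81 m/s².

m ≈ 29.2 kg

About the fulcrum (at 0.98 m from the left end):
Beam weight: 22.6 × 9.81 = 221.7 N down at 1.28 m → arm 0.3 m, τ = 221.7 × 0.3 = 66.51 N·m clockwise.
Paint can: 7.42 × 9.81 = 72.79 N down at 1.37 m → arm 0.39 m, τ = 72.79 × 0.39 = 28.39 N·m clockwise.
Net moment of known loads = 94.9 N·m clockwise.
An unknown mass m at 0.649 m has arm 0.331 m; its moment is m·g·0.331 counterclockwise.
Setting net torque to zero: m × 9.81 × 0.331 = 94.9 → m = 94.9 / (9.81 × 0.331) = 29.2 kg.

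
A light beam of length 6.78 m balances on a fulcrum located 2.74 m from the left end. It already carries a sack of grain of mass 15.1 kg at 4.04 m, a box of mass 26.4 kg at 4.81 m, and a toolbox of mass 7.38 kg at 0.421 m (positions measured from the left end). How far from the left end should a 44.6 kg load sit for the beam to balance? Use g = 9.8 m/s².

Sum moments about the fulcrum (at 2.74 m from the left end) (the support reaction has zero arm there).
Sack of grain: 15.1 × 9.8 = 148 N down at 4.04 m → arm 1.3 m, τ = 148 × 1.3 = 192.4 N·m clockwise.
Box: 26.4 × 9.8 = 258.7 N down at 4.81 m → arm 2.07 m, τ = 258.7 × 2.07 = 535.5 N·m clockwise.
Toolbox: 7.38 × 9.8 = 72.32 N down at 0.421 m → arm 2.319 m, τ = 72.32 × 2.319 = 167.7 N·m counterclockwise.
Net moment of existing loads = 560.2 N·m clockwise.
The load weighs 44.6 × 9.8 = 437.1 N and must supply an equal counterclockwise moment, so its lever arm about the fulcrum is 560.2 / 437.1 = 1.28 m.
That puts it at 2.74 − 1.28 = 1.46 m from the left end.

x ≈ 1.46 m from the left end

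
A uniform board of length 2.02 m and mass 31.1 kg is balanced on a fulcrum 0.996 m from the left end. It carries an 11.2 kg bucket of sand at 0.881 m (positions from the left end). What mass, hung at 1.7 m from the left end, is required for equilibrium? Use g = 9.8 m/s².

m ≈ 1.21 kg

Sum moments about the fulcrum (at 0.996 m from the left end) (the support reaction has zero arm there).
Beam weight: 31.1 × 9.8 = 304.8 N down at 1.01 m → arm 0.014 m, τ = 304.8 × 0.014 = 4.267 N·m clockwise.
Bucket of sand: 11.2 × 9.8 = 109.8 N down at 0.881 m → arm 0.115 m, τ = 109.8 × 0.115 = 12.63 N·m counterclockwise.
Net moment of known loads = 8.363 N·m counterclockwise.
An unknown mass m at 1.7 m has arm 0.704 m; its moment is m·g·0.704 clockwise.
For rotational equilibrium, m × 9.8 × 0.704 = 8.363, so m = 8.363 / (9.8 × 0.704) = 1.21 kg.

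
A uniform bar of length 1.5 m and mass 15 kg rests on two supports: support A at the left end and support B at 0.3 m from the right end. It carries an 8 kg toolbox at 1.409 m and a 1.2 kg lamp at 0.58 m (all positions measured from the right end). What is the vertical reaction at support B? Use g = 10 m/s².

About support A:
Beam weight: 15 × 10 = 150 N down at 0.75 m → arm 0.75 m, τ = 150 × 0.75 = 112.5 N·m clockwise.
Toolbox: 8 × 10 = 80 N down at 1.409 m → arm 0.091 m, τ = 80 × 0.091 = 7.28 N·m clockwise.
Lamp: 1.2 × 10 = 12 N down at 0.58 m → arm 0.92 m, τ = 12 × 0.92 = 11.04 N·m clockwise.
Net load moment about support A = 130.8 N·m clockwise.
Reaction R at support B is upward at 0.3 m, arm 1.2 m → moment R × 1.2 counterclockwise.
Balancing moments: R × 1.2 = 130.8, giving R = 109 N.

R_B ≈ 109 N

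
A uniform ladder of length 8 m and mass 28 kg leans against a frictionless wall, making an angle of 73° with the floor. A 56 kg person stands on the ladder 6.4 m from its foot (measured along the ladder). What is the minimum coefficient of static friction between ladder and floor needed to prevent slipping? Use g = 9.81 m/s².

μ_min ≈ 0.214

Taking torques about the foot of the ladder:
Ladder weight 28×9.81 = 274.7 N acts at 4 m along the ladder; its horizontal arm is 4·cos73° = 1.169 m → τ = 321.1 N·m clockwise.
Person: 56×9.81 = 549.4 N at 6.4 m → arm 1.871 m → τ = 1028 N·m clockwise.
Wall normal N acts horizontally at the top; its moment arm is the height L sinθ = 8·sin73° = 7.65 m, counterclockwise.
Balancing moments: N × 7.65 = 1349, giving N = 176.3 N.
ΣFx = 0 ⇒ f = N_wall = 176.3 N. ΣFy = 0 ⇒ N_floor = 824.1 N.
μ_min = f / N_floor = 176.3 / 824.1 = 0.214.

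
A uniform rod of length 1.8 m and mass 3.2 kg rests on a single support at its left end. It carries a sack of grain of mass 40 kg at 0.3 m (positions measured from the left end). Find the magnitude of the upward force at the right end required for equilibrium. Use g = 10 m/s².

About the left end:
Beam weight: 3.2 × 10 = 32 N down at 0.9 m → arm 0.9 m, τ = 32 × 0.9 = 28.8 N·m clockwise.
Sack of grain: 40 × 10 = 400 N down at 0.3 m → arm 0.3 m, τ = 400 × 0.3 = 120 N·m clockwise.
Net moment of the loads = 148.8 N·m clockwise.
The upward force F acts at the right end, arm 1.8 m, giving F × 1.8 counterclockwise.
For rotational equilibrium, F × 1.8 = 148.8, so F = 148.8 / 1.8 = 82.7 N.

F ≈ 82.7 N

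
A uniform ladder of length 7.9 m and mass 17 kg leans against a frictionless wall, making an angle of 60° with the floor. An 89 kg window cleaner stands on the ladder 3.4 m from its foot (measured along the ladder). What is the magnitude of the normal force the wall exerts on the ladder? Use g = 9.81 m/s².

N_wall ≈ 265 N

Take moments about the foot of the ladder.
Ladder weight 17×9.81 = 166.8 N acts at 3.95 m along the ladder; its horizontal arm is 3.95·cos60° = 1.975 m → τ = 329.4 N·m clockwise.
Window cleaner: 89×9.81 = 873.1 N at 3.4 m → arm 1.7 m → τ = 1484 N·m clockwise.
Wall normal N acts horizontally at the top; its moment arm is the height L sinθ = 7.9·sin60° = 6.842 m, counterclockwise.
Στ = 0 ⇒ N × 6.842 = 1813 ⇒ N = 265 N.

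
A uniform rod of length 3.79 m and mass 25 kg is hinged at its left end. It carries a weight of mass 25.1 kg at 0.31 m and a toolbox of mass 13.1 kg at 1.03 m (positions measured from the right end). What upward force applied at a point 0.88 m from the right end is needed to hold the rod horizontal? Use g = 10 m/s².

Choose the left end as the axis so the unknown pivot reaction has zero arm there.
Beam weight: 25 × 10 = 250 N down at 1.895 m → arm 1.895 m, τ = 250 × 1.895 = 473.8 N·m clockwise.
Weight: 25.1 × 10 = 251 N down at 0.31 m → arm 3.48 m, τ = 251 × 3.48 = 873.5 N·m clockwise.
Toolbox: 13.1 × 10 = 131 N down at 1.03 m → arm 2.76 m, τ = 131 × 2.76 = 361.6 N·m clockwise.
Net moment of the loads = 1709 N·m clockwise.
The upward force F acts at a point 0.88 m from the right end, arm 2.91 m, giving F × 2.91 counterclockwise.
For rotational equilibrium, F × 2.91 = 1709, so F = 1709 / 2.91 = 587 N.

F ≈ 587 N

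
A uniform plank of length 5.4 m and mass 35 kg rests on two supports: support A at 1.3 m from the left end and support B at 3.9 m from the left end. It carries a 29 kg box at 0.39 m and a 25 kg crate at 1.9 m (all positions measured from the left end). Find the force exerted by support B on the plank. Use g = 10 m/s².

Taking torques about support A:
Beam weight: 35 × 10 = 350 N down at 2.7 m → arm 1.4 m, τ = 350 × 1.4 = 490 N·m clockwise.
Box: 29 × 10 = 290 N down at 0.39 m → arm 0.91 m, τ = 290 × 0.91 = 263.9 N·m counterclockwise.
Crate: 25 × 10 = 250 N down at 1.9 m → arm 0.6 m, τ = 250 × 0.6 = 150 N·m clockwise.
Net load moment about support A = 376.1 N·m clockwise.
Reaction R at support B is upward at 3.9 m, arm 2.6 m → moment R × 2.6 counterclockwise.
For rotational equilibrium, R × 2.6 = 376.1, so R = 145 N.

R_B ≈ 145 N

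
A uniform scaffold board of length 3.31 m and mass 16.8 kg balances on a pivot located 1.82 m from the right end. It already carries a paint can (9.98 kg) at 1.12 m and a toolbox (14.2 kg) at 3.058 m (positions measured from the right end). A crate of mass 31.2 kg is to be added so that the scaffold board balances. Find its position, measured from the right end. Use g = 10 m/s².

x ≈ 1.57 m from the right end

Taking torques about the pivot (at 1.82 m from the right end):
Beam weight: 16.8 × 10 = 168 N down at 1.655 m → arm 0.165 m, τ = 168 × 0.165 = 27.72 N·m clockwise.
Paint can: 9.98 × 10 = 99.8 N down at 1.12 m → arm 0.7 m, τ = 99.8 × 0.7 = 69.86 N·m clockwise.
Toolbox: 14.2 × 10 = 142 N down at 3.058 m → arm 1.238 m, τ = 142 × 1.238 = 175.8 N·m counterclockwise.
Net moment of existing loads = 78.22 N·m counterclockwise.
The crate weighs 31.2 × 10 = 312 N and must supply an equal clockwise moment, so its lever arm about the pivot is 78.22 / 312 = 0.251 m.
That puts it at 1.82 − 0.251 = 1.57 m from the right end.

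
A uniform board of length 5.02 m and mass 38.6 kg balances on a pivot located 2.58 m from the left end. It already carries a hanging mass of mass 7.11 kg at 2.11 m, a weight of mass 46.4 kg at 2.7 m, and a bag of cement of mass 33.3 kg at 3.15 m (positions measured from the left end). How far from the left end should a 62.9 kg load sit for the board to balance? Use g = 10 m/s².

x ≈ 2.29 m from the left end

Taking torques about the pivot (at 2.58 m from the left end):
Beam weight: 38.6 × 10 = 386 N down at 2.51 m → arm 0.07 m, τ = 386 × 0.07 = 27.02 N·m counterclockwise.
Hanging mass: 7.11 × 10 = 71.1 N down at 2.11 m → arm 0.47 m, τ = 71.1 × 0.47 = 33.42 N·m counterclockwise.
Weight: 46.4 × 10 = 464 N down at 2.7 m → arm 0.12 m, τ = 464 × 0.12 = 55.68 N·m clockwise.
Bag of cement: 33.3 × 10 = 333 N down at 3.15 m → arm 0.57 m, τ = 333 × 0.57 = 189.8 N·m clockwise.
Net moment of existing loads = 185 N·m clockwise.
The load weighs 62.9 × 10 = 629 N and must supply an equal counterclockwise moment, so its lever arm about the pivot is 185 / 629 = 0.294 m.
That puts it at 2.58 − 0.294 = 2.29 m from the left end.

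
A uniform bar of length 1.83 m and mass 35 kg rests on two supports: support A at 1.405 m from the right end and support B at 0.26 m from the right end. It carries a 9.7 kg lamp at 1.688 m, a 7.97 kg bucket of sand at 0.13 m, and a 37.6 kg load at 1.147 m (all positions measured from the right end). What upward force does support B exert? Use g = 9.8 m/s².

Sum moments about support A (its reaction then has zero moment arm).
Beam weight: 35 × 9.8 = 343 N down at 0.915 m → arm 0.49 m, τ = 343 × 0.49 = 168.1 N·m clockwise.
Lamp: 9.7 × 9.8 = 95.06 N down at 1.688 m → arm 0.283 m, τ = 95.06 × 0.283 = 26.9 N·m counterclockwise.
Bucket of sand: 7.97 × 9.8 = 78.11 N down at 0.13 m → arm 1.275 m, τ = 78.11 × 1.275 = 99.59 N·m clockwise.
Load: 37.6 × 9.8 = 368.5 N down at 1.147 m → arm 0.258 m, τ = 368.5 × 0.258 = 95.07 N·m clockwise.
Net load moment about support A = 335.9 N·m clockwise.
Reaction R at support B is upward at 0.26 m, arm 1.145 m → moment R × 1.145 counterclockwise.
Στ = 0 ⇒ R × 1.145 = 335.9 ⇒ R = 293 N.

R_B ≈ 293 N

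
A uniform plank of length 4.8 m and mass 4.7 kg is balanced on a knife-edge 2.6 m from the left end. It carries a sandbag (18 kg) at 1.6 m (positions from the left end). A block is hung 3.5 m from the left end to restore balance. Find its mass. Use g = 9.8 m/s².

m ≈ 21 kg

Take moments about the knife-edge (at 2.6 m from the left end).
Beam weight: 4.7 × 9.8 = 46.06 N down at 2.4 m → arm 0.2 m, τ = 46.06 × 0.2 = 9.212 N·m counterclockwise.
Sandbag: 18 × 9.8 = 176.4 N down at 1.6 m → arm 1 m, τ = 176.4 × 1 = 176.4 N·m counterclockwise.
Net moment of known loads = 185.6 N·m counterclockwise.
An unknown mass m at 3.5 m has arm 0.9 m; its moment is m·g·0.9 clockwise.
Setting net torque to zero: m × 9.8 × 0.9 = 185.6 → m = 185.6 / (9.8 × 0.9) = 21 kg.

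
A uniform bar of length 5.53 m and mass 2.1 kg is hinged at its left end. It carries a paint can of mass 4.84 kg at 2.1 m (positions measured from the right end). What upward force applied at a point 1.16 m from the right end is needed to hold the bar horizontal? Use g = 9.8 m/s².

F ≈ 50.3 N

Choose the left end as the axis so the unknown pivot reaction has zero arm there.
Beam weight: 2.1 × 9.8 = 20.58 N down at 2.765 m → arm 2.765 m, τ = 20.58 × 2.765 = 56.9 N·m clockwise.
Paint can: 4.84 × 9.8 = 47.43 N down at 2.1 m → arm 3.43 m, τ = 47.43 × 3.43 = 162.7 N·m clockwise.
Net moment of the loads = 219.6 N·m clockwise.
The upward force F acts at a point 1.16 m from the right end, arm 4.37 m, giving F × 4.37 counterclockwise.
For rotational equilibrium, F × 4.37 = 219.6, so F = 219.6 / 4.37 = 50.3 N.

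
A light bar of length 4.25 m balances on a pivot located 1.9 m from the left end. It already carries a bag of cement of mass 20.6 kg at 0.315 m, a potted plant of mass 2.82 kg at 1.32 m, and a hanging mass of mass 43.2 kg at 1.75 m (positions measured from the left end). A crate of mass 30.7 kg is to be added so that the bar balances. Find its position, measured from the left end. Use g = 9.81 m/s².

x ≈ 3.23 m from the left end

Choose the pivot (at 1.9 m from the left end) as the axis so the support reaction has zero arm there.
Bag of cement: 20.6 × 9.81 = 202.1 N down at 0.315 m → arm 1.585 m, τ = 202.1 × 1.585 = 320.3 N·m counterclockwise.
Potted plant: 2.82 × 9.81 = 27.66 N down at 1.32 m → arm 0.58 m, τ = 27.66 × 0.58 = 16.04 N·m counterclockwise.
Hanging mass: 43.2 × 9.81 = 423.8 N down at 1.75 m → arm 0.15 m, τ = 423.8 × 0.15 = 63.57 N·m counterclockwise.
Net moment of existing loads = 399.9 N·m counterclockwise.
The crate weighs 30.7 × 9.81 = 301.2 N and must supply an equal clockwise moment, so its lever arm about the pivot is 399.9 / 301.2 = 1.33 m.
That puts it at 1.9 + 1.33 = 3.23 m from the left end.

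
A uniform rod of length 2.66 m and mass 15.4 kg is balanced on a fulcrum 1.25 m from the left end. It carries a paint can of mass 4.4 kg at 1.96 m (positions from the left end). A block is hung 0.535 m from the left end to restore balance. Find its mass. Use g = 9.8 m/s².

m ≈ 6.09 kg

Taking torques about the fulcrum (at 1.25 m from the left end):
Beam weight: 15.4 × 9.8 = 150.9 N down at 1.33 m → arm 0.08 m, τ = 150.9 × 0.08 = 12.07 N·m clockwise.
Paint can: 4.4 × 9.8 = 43.12 N down at 1.96 m → arm 0.71 m, τ = 43.12 × 0.71 = 30.62 N·m clockwise.
Net moment of known loads = 42.69 N·m clockwise.
An unknown mass m at 0.535 m has arm 0.715 m; its moment is m·g·0.715 counterclockwise.
Balancing moments: m × 9.8 × 0.715 = 42.69, giving m = 42.69 / (9.8 × 0.715) = 6.09 kg.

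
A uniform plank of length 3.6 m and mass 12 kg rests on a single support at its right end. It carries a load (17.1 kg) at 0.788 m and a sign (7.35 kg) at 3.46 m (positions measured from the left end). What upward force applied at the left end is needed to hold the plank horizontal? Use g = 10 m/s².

Choose the right end as the axis so the unknown pivot reaction has zero arm there.
Beam weight: 12 × 10 = 120 N down at 1.8 m → arm 1.8 m, τ = 120 × 1.8 = 216 N·m counterclockwise.
Load: 17.1 × 10 = 171 N down at 0.788 m → arm 2.812 m, τ = 171 × 2.812 = 480.9 N·m counterclockwise.
Sign: 7.35 × 10 = 73.5 N down at 3.46 m → arm 0.14 m, τ = 73.5 × 0.14 = 10.29 N·m counterclockwise.
Net moment of the loads = 707.2 N·m counterclockwise.
The upward force F acts at the left end, arm 3.6 m, giving F × 3.6 clockwise.
For rotational equilibrium, F × 3.6 = 707.2, so F = 707.2 / 3.6 = 196 N.

F ≈ 196 N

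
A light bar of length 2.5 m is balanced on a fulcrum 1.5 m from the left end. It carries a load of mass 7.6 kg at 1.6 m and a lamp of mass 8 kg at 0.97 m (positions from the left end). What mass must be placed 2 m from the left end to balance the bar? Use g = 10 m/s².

Sum moments about the fulcrum (at 1.5 m from the left end) (the support reaction has zero arm there).
Load: 7.6 × 10 = 76 N down at 1.6 m → arm 0.1 m, τ = 76 × 0.1 = 7.6 N·m clockwise.
Lamp: 8 × 10 = 80 N down at 0.97 m → arm 0.53 m, τ = 80 × 0.53 = 42.4 N·m counterclockwise.
Net moment of known loads = 34.8 N·m counterclockwise.
An unknown mass m at 2 m has arm 0.5 m; its moment is m·g·0.5 clockwise.
Balancing moments: m × 10 × 0.5 = 34.8, giving m = 34.8 / (10 × 0.5) = 6.96 kg.

m ≈ 6.96 kg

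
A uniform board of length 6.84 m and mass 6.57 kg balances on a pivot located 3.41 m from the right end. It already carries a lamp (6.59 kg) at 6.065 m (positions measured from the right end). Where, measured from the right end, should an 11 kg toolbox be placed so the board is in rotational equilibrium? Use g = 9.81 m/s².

Choose the pivot (at 3.41 m from the right end) as the axis so the support reaction has zero arm there.
Beam weight: 6.57 × 9.81 = 64.45 N down at 3.42 m → arm 0.01 m, τ = 64.45 × 0.01 = 0.6445 N·m counterclockwise.
Lamp: 6.59 × 9.81 = 64.65 N down at 6.065 m → arm 2.655 m, τ = 64.65 × 2.655 = 171.6 N·m counterclockwise.
Net moment of existing loads = 172.2 N·m counterclockwise.
The toolbox weighs 11 × 9.81 = 107.9 N and must supply an equal clockwise moment, so its lever arm about the pivot is 172.2 / 107.9 = 1.6 m.
That puts it at 3.41 − 1.6 = 1.81 m from the right end.

x ≈ 1.81 m from the right end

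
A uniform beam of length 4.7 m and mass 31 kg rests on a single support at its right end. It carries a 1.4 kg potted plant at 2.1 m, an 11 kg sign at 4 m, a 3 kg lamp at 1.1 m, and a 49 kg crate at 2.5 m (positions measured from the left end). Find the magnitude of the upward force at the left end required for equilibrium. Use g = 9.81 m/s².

F ≈ 423 N

Taking torques about the right end:
Beam weight: 31 × 9.81 = 304.1 N down at 2.35 m → arm 2.35 m, τ = 304.1 × 2.35 = 714.6 N·m counterclockwise.
Potted plant: 1.4 × 9.81 = 13.73 N down at 2.1 m → arm 2.6 m, τ = 13.73 × 2.6 = 35.7 N·m counterclockwise.
Sign: 11 × 9.81 = 107.9 N down at 4 m → arm 0.7 m, τ = 107.9 × 0.7 = 75.53 N·m counterclockwise.
Lamp: 3 × 9.81 = 29.43 N down at 1.1 m → arm 3.6 m, τ = 29.43 × 3.6 = 105.9 N·m counterclockwise.
Crate: 49 × 9.81 = 480.7 N down at 2.5 m → arm 2.2 m, τ = 480.7 × 2.2 = 1058 N·m counterclockwise.
Net moment of the loads = 1990 N·m counterclockwise.
The upward force F acts at the left end, arm 4.7 m, giving F × 4.7 clockwise.
Balancing moments: F × 4.7 = 1990, giving F = 1990 / 4.7 = 423 N.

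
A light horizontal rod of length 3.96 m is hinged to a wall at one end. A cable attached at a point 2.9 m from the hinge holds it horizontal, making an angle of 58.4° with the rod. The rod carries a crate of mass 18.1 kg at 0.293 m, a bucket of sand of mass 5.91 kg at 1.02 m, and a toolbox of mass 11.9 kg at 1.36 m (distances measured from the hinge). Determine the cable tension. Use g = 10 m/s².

About the hinge:
Crate: 18.1 × 10 = 181 N down at 0.293 m → arm 0.293 m, τ = 181 × 0.293 = 53.03 N·m clockwise.
Bucket of sand: 5.91 × 10 = 59.1 N down at 1.02 m → arm 1.02 m, τ = 59.1 × 1.02 = 60.28 N·m clockwise.
Toolbox: 11.9 × 10 = 119 N down at 1.36 m → arm 1.36 m, τ = 119 × 1.36 = 161.8 N·m clockwise.
Total clockwise load moment = 275.1 N·m.
The cable tension T acts at 2.9 m; only its component perpendicular to the rod, T sinθ, produces torque. sin 58.4° = 0.8517.
Στ = 0 ⇒ T × 2.9 × 0.8517 = 275.1 ⇒ T = 275.1 / 2.47 = 111 N.

T ≈ 111 N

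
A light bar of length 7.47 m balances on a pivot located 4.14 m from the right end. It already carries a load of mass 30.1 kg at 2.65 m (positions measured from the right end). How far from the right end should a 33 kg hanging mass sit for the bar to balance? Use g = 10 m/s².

x ≈ 5.5 m from the right end

Take moments about the pivot (at 4.14 m from the right end).
Load: 30.1 × 10 = 301 N down at 2.65 m → arm 1.49 m, τ = 301 × 1.49 = 448.5 N·m clockwise.
Net moment of existing loads = 448.5 N·m clockwise.
The hanging mass weighs 33 × 10 = 330 N and must supply an equal counterclockwise moment, so its lever arm about the pivot is 448.5 / 330 = 1.36 m.
That puts it at 4.14 + 1.36 = 5.5 m from the right end.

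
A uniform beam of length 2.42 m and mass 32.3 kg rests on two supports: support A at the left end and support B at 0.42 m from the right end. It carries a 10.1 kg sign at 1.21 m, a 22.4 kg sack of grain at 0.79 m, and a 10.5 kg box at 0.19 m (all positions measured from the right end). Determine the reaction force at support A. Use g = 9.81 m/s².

Take moments about support B.
Beam weight: 32.3 × 9.81 = 316.9 N down at 1.21 m → arm 0.79 m, τ = 316.9 × 0.79 = 250.4 N·m counterclockwise.
Sign: 10.1 × 9.81 = 99.08 N down at 1.21 m → arm 0.79 m, τ = 99.08 × 0.79 = 78.27 N·m counterclockwise.
Sack of grain: 22.4 × 9.81 = 219.7 N down at 0.79 m → arm 0.37 m, τ = 219.7 × 0.37 = 81.29 N·m counterclockwise.
Box: 10.5 × 9.81 = 103 N down at 0.19 m → arm 0.23 m, τ = 103 × 0.23 = 23.69 N·m clockwise.
Net load moment about support B = 386.3 N·m counterclockwise.
Reaction R at support A is upward at 2.42 m, arm 2 m → moment R × 2 clockwise.
Στ = 0 ⇒ R × 2 = 386.3 ⇒ R = 193 N.

R_A ≈ 193 N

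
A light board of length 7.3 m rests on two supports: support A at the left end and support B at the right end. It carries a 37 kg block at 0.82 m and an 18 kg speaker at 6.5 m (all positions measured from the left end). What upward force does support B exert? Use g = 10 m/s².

Taking torques about support A:
Block: 37 × 10 = 370 N down at 0.82 m → arm 0.82 m, τ = 370 × 0.82 = 303.4 N·m clockwise.
Speaker: 18 × 10 = 180 N down at 6.5 m → arm 6.5 m, τ = 180 × 6.5 = 1170 N·m clockwise.
Net load moment about support A = 1473 N·m clockwise.
Reaction R at support B is upward at 7.3 m, arm 7.3 m → moment R × 7.3 counterclockwise.
Setting net torque to zero: R × 7.3 = 1473 → R = 202 N.

R_B ≈ 202 N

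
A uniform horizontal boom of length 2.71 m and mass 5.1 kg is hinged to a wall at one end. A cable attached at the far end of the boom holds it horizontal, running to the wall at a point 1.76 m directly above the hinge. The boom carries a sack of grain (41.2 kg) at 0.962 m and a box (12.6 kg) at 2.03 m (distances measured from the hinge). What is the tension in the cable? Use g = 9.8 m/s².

T ≈ 479 N

Sum moments about the hinge (the unknown hinge reaction has zero arm there).
Beam weight: 5.1 × 9.8 = 49.98 N down at 1.355 m → arm 1.355 m, τ = 49.98 × 1.355 = 67.72 N·m clockwise.
Sack of grain: 41.2 × 9.8 = 403.8 N down at 0.962 m → arm 0.962 m, τ = 403.8 × 0.962 = 388.5 N·m clockwise.
Box: 12.6 × 9.8 = 123.5 N down at 2.03 m → arm 2.03 m, τ = 123.5 × 2.03 = 250.7 N·m clockwise.
Total clockwise load moment = 706.9 N·m.
The cable tension T acts at 2.71 m; only its component perpendicular to the boom, T sinθ, produces torque. sinθ = h/√(h²+d²) = 1.76/√(1.76²+2.71²) = 0.5447.
Στ = 0 ⇒ T × 2.71 × 0.5447 = 706.9 ⇒ T = 706.9 / 1.476 = 479 N.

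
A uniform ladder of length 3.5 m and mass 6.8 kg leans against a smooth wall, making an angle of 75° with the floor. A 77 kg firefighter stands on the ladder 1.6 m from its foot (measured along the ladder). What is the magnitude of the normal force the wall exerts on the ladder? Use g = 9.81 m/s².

N_wall ≈ 101 N

Taking torques about the foot of the ladder:
Ladder weight 6.8×9.81 = 66.71 N acts at 1.75 m along the ladder; its horizontal arm is 1.75·cos75° = 0.4529 m → τ = 30.21 N·m clockwise.
Firefighter: 77×9.81 = 755.4 N at 1.6 m → arm 0.4141 m → τ = 312.8 N·m clockwise.
Wall normal N acts horizontally at the top; its moment arm is the height L sinθ = 3.5·sin75° = 3.381 m, counterclockwise.
Setting net torque to zero: N × 3.381 = 343 → N = 101 N.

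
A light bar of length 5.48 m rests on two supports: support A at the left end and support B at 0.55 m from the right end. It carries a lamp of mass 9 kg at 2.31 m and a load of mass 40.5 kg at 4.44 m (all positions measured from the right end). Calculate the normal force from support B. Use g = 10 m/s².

About support A:
Lamp: 9 × 10 = 90 N down at 2.31 m → arm 3.17 m, τ = 90 × 3.17 = 285.3 N·m clockwise.
Load: 40.5 × 10 = 405 N down at 4.44 m → arm 1.04 m, τ = 405 × 1.04 = 421.2 N·m clockwise.
Net load moment about support A = 706.5 N·m clockwise.
Reaction R at support B is upward at 0.55 m, arm 4.93 m → moment R × 4.93 counterclockwise.
Setting net torque to zero: R × 4.93 = 706.5 → R = 143 N.

R_B ≈ 143 N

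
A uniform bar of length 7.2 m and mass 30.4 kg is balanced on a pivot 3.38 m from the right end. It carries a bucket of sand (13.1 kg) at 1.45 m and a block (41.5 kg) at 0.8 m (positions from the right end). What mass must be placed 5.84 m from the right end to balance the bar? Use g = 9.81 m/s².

m ≈ 51.1 kg

Take moments about the pivot (at 3.38 m from the right end).
Beam weight: 30.4 × 9.81 = 298.2 N down at 3.6 m → arm 0.22 m, τ = 298.2 × 0.22 = 65.6 N·m counterclockwise.
Bucket of sand: 13.1 × 9.81 = 128.5 N down at 1.45 m → arm 1.93 m, τ = 128.5 × 1.93 = 248 N·m clockwise.
Block: 41.5 × 9.81 = 407.1 N down at 0.8 m → arm 2.58 m, τ = 407.1 × 2.58 = 1050 N·m clockwise.
Net moment of known loads = 1232 N·m clockwise.
An unknown mass m at 5.84 m has arm 2.46 m; its moment is m·g·2.46 counterclockwise.
Setting net torque to zero: m × 9.81 × 2.46 = 1232 → m = 1232 / (9.81 × 2.46) = 51.1 kg.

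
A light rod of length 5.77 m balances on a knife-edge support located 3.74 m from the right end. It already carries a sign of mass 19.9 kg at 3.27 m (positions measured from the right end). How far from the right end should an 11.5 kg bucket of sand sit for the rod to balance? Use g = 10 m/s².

x ≈ 4.55 m from the right end

About the knife-edge support (at 3.74 m from the right end):
Sign: 19.9 × 10 = 199 N down at 3.27 m → arm 0.47 m, τ = 199 × 0.47 = 93.53 N·m clockwise.
Net moment of existing loads = 93.53 N·m clockwise.
The bucket of sand weighs 11.5 × 10 = 115 N and must supply an equal counterclockwise moment, so its lever arm about the knife-edge support is 93.53 / 115 = 0.813 m.
That puts it at 3.74 + 0.813 = 4.55 m from the right end.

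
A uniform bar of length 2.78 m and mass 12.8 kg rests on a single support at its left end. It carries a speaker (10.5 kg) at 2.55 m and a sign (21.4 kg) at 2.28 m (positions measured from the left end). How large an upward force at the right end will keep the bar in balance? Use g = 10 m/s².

F ≈ 336 N

Taking torques about the left end:
Beam weight: 12.8 × 10 = 128 N down at 1.39 m → arm 1.39 m, τ = 128 × 1.39 = 177.9 N·m clockwise.
Speaker: 10.5 × 10 = 105 N down at 2.55 m → arm 2.55 m, τ = 105 × 2.55 = 267.8 N·m clockwise.
Sign: 21.4 × 10 = 214 N down at 2.28 m → arm 2.28 m, τ = 214 × 2.28 = 487.9 N·m clockwise.
Net moment of the loads = 933.6 N·m clockwise.
The upward force F acts at the right end, arm 2.78 m, giving F × 2.78 counterclockwise.
Setting net torque to zero: F × 2.78 = 933.6 → F = 933.6 / 2.78 = 336 N.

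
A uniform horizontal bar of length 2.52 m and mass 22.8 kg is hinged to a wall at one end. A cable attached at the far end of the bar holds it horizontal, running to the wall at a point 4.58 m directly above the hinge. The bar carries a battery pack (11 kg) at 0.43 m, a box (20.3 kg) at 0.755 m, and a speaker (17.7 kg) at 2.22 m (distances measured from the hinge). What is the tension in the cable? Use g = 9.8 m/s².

Choose the hinge as the axis so the unknown hinge reaction has zero arm there.
Beam weight: 22.8 × 9.8 = 223.4 N down at 1.26 m → arm 1.26 m, τ = 223.4 × 1.26 = 281.5 N·m clockwise.
Battery pack: 11 × 9.8 = 107.8 N down at 0.43 m → arm 0.43 m, τ = 107.8 × 0.43 = 46.35 N·m clockwise.
Box: 20.3 × 9.8 = 198.9 N down at 0.755 m → arm 0.755 m, τ = 198.9 × 0.755 = 150.2 N·m clockwise.
Speaker: 17.7 × 9.8 = 173.5 N down at 2.22 m → arm 2.22 m, τ = 173.5 × 2.22 = 385.2 N·m clockwise.
Total clockwise load moment = 863.2 N·m.
The cable tension T acts at 2.52 m; only its component perpendicular to the bar, T sinθ, produces torque. sinθ = h/√(h²+d²) = 4.58/√(4.58²+2.52²) = 0.8761.
For rotational equilibrium, T × 2.52 × 0.8761 = 863.2, so T = 863.2 / 2.208 = 391 N.

T ≈ 391 N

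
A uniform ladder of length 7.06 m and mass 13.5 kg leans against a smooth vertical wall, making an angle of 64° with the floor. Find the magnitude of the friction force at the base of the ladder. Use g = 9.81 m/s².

About the foot of the ladder:
Ladder weight 13.5×9.81 = 132.4 N acts at 3.53 m along the ladder; its horizontal arm is 3.53·cos64° = 1.547 m → τ = 204.8 N·m clockwise.
Wall normal N acts horizontally at the top; its moment arm is the height L sinθ = 7.06·sin64° = 6.345 m, counterclockwise.
For rotational equilibrium, N × 6.345 = 204.8, so N = 32.3 N.
ΣFx = 0: friction at the foot balances the wall's push, so f = N_wall = 32.3 N.

f ≈ 32.3 N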